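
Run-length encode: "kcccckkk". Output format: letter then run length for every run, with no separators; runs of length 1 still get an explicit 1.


String: "kcccckkk"
Scanning for consecutive runs:
  'k' x 1
  'c' x 4
  'k' x 3
RLE = "k1c4k3"


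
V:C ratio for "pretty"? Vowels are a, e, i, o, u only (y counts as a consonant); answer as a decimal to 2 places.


Word: "pretty"
Vowels (a,e,i,o,u): 1
Consonants: 5
Ratio = 1/5
= 0.20


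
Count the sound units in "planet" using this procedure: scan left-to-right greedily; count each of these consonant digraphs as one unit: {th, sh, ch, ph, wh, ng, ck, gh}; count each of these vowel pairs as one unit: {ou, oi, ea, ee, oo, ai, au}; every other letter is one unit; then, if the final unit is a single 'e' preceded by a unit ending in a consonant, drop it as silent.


Word: "planet" (6 letters)
Left-to-right scan:
  [1] 'p' (letter)
  [2] 'l' (letter)
  [3] 'a' (letter)
  [4] 'n' (letter)
  [5] 'e' (letter)
  [6] 't' (letter)
Units from scan: 6
Sound units = 6 units


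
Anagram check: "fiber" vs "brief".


Word 1: "fiber" → sorted: befir
Word 2: "brief" → sorted: befir
Same letters? befir == befir
Anagram = Yes


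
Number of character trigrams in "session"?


Word: "session" (length 7)
Number of 3-grams = length - 3 + 1 = 7 - 3 + 1
= 5


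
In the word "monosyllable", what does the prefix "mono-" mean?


Prefix: mono-
Example: monosyllable (mono- + syllable)
Meaning = one


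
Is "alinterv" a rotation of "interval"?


Word: "interval", Candidate: "alinterv"
Method: check if candidate is substring of word+word
"intervalinterval" contains "alinterv"? Yes
Is rotation = Yes


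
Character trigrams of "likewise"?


Word: "likewise" (length 8)
Number of trigrams = 8 - 3 + 1 = 6
  Position 0: "lik"
  Position 1: "ike"
  Position 2: "kew"
  Position 3: "ewi"
  Position 4: "wis"
  Position 5: "ise"
Trigrams = "lik", "ike", "kew", "ewi", "wis", "ise"


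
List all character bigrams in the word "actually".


Word: "actually" (length 8)
Number of bigrams = 8 - 2 + 1 = 7
  Position 0: "ac"
  Position 1: "ct"
  Position 2: "tu"
  Position 3: "ua"
  Position 4: "al"
  Position 5: "ll"
  Position 6: "ly"
Bigrams = "ac", "ct", "tu", "ua", "al", "ll", "ly"


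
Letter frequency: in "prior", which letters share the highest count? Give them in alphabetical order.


Word: "prior"
Letter counts:
  'i': 1
  'o': 1
  'p': 1
  'r': 2
Maximum count = 2
Most frequent = 'r' (2 times each)


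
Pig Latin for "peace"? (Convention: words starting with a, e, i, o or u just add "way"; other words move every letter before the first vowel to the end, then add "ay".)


Word: "peace"
Starts with consonant(s) → move to end, add 'ay'
Consonant cluster: "p"
Pig Latin = "eacepay"


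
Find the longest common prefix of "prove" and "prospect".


Word 1: "prove"
Word 2: "prospect"
Comparing from start:
  Pos 0: 'p' == 'p'
  Pos 1: 'r' == 'r'
  Pos 2: 'o' == 'o'
  Pos 3: 'v' != 's' (stop)
LCP = "pro" (length 3)


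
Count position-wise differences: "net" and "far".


Comparing character by character (same length = 3):
  Pos 0: 'n' vs 'f' !=
  Pos 1: 'e' vs 'a' !=
  Pos 2: 't' vs 'r' !=
Hamming distance = 3


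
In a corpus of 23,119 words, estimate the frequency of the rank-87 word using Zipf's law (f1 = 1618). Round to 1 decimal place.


Zipf's law: f(r) = f(1) / r
f(1) = 1618
f(87) = 1618 / 87
= 18.6 occurrences


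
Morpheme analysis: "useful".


Word: "useful"
Morphemes: use + -ful
Each morpheme carries meaning
= 2 morphemes


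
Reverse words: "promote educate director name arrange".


Original: "promote educate director name arrange"
Words (1..n): promote | educate | director | name | arrange
Reversed (n..1): arrange | name | director | educate | promote
Result = "arrange name director educate promote"


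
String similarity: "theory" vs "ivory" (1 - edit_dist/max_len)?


Word 1: "theory" (length 6)
Word 2: "ivory" (length 5)
One optimal edit sequence:
  1. delete 't'  (+1)
  2. substitute 'h' -> 'i'  (+1)
  3. substitute 'e' -> 'v'  (+1)
  4. keep 'o'
  5. keep 'r'
  6. keep 'y'
Edit distance = 3
Max length = max(6, 5) = 6
Similarity = 1 - 3/6
= 0.5000


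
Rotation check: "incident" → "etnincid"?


Word: "incident", Candidate: "etnincid"
Method: check if candidate is substring of word+word
"incidentincident" contains "etnincid"? No
Is rotation = No


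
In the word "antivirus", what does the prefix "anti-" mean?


Prefix: anti-
As in: antivirus -> anti- + virus
Meaning = against


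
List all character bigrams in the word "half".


Word: "half" (length 4)
Number of bigrams = 4 - 2 + 1 = 3
  Position 0: "ha"
  Position 1: "al"
  Position 2: "lf"
Bigrams = "ha", "al", "lf"


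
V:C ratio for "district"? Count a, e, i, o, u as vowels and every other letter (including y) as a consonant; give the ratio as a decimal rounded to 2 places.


Word: "district"
Vowels (a,e,i,o,u): 2
Consonants: 6
Ratio = 2/6
= 0.33


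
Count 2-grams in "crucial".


Word: "crucial" (length 7)
Number of 2-grams = length - 2 + 1 = 7 - 2 + 1
= 6


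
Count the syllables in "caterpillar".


Word: "caterpillar"
Syllable breakdown: cat-er-pil-lar
Counting: 4 parts
= 4 syllables


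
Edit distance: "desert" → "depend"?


Word 1: "desert" (length 6)
Word 2: "depend" (length 6)
One optimal edit sequence (insert/delete/substitute each cost 1):
  1. keep 'd'
  2. keep 'e'
  3. substitute 's' -> 'p'  (+1)
  4. keep 'e'
  5. substitute 'r' -> 'n'  (+1)
  6. substitute 't' -> 'd'  (+1)
Total edit operations: 3
Edit distance = 3


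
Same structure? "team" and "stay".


Pattern of "team": [0, 1, 2, 3]
Pattern of "stay": [0, 1, 2, 3]
Patterns match
Same pattern = Yes


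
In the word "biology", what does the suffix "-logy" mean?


Suffix: -logy
As in: biology -> bio- + -logy
Meaning = study of


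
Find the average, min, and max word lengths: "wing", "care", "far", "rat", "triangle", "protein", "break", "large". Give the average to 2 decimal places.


Lengths: "wing"=4, "care"=4, "far"=3, "rat"=3, "triangle"=8, "protein"=7, "break"=5, "large"=5
Sum = 39, Count = 8
Average = 39/8 = 4.88
= avg=4.88, min=3, max=8


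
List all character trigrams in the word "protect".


Word: "protect" (length 7)
Number of trigrams = 7 - 3 + 1 = 5
  Position 0: "pro"
  Position 1: "rot"
  Position 2: "ote"
  Position 3: "tec"
  Position 4: "ect"
Trigrams = "pro", "rot", "ote", "tec", "ect"


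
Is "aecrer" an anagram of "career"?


Word 1: "career" → sorted: aceerr
Word 2: "aecrer" → sorted: aceerr
Same letters? aceerr == aceerr
Anagram = Yes


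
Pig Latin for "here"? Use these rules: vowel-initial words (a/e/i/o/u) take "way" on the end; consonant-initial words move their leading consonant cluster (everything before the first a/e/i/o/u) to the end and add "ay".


Word: "here"
Starts with consonant(s) → move to end, add 'ay'
Consonant cluster: "h"
Pig Latin = "erehay"


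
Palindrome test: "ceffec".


Word: "ceffec"
Reversed: "ceffec"
Forward == Backward? ceffec == ceffec
Palindrome = Yes


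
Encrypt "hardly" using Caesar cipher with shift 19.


Word: "hardly"
Shift: 19
Each letter → (letter + shift) mod 26:
  'h' (7) + 19 = 0 → 'a'
  'a' (0) + 19 = 19 → 't'
  'r' (17) + 19 = 10 → 'k'
  'd' (3) + 19 = 22 → 'w'
  'l' (11) + 19 = 4 → 'e'
  'y' (24) + 19 = 17 → 'r'
Result = "atkwer"


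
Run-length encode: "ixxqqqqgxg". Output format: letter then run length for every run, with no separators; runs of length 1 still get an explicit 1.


String: "ixxqqqqgxg"
Scanning for consecutive runs:
  'i' x 1
  'x' x 2
  'q' x 4
  'g' x 1
  'x' x 1
  'g' x 1
RLE = "i1x2q4g1x1g1"


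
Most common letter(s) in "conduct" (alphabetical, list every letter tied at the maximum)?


Word: "conduct"
Letter counts:
  'c': 2
  'd': 1
  'n': 1
  'o': 1
  't': 1
  'u': 1
Maximum count = 2
Most frequent = 'c' (2 times each)


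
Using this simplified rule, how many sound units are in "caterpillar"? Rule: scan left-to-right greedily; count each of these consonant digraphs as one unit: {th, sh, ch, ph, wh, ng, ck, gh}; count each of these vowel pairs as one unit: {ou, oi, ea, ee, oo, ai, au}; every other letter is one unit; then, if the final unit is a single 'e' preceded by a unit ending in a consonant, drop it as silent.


Word: "caterpillar" (11 letters)
Left-to-right scan:
  [1] 'c' (letter)
  [2] 'a' (letter)
  [3] 't' (letter)
  [4] 'e' (letter)
  [5] 'r' (letter)
  [6] 'p' (letter)
  [7] 'i' (letter)
  [8] 'l' (letter)
  [9] 'l' (letter)
  [10] 'a' (letter)
  [11] 'r' (letter)
Units from scan: 11
Sound units = 11 units


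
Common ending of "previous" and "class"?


Word 1: "previous"
Word 2: "class"
Comparing from end:
  Pos -1: 's' == 's'
  Pos -2: 'u' != 's' (stop)
LCS = "s" (length 1)


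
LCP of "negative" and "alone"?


Word 1: "negative"
Word 2: "alone"
Comparing from start:
  Pos 0: 'n' != 'a' (stop)
LCP = "" (length 0)


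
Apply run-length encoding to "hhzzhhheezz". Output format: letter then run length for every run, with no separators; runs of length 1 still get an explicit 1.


String: "hhzzhhheezz"
Scanning for consecutive runs:
  'h' x 2
  'z' x 2
  'h' x 3
  'e' x 2
  'z' x 2
RLE = "h2z2h3e2z2"


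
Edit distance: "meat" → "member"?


Word 1: "meat" (length 4)
Word 2: "member" (length 6)
One optimal edit sequence (insert/delete/substitute each cost 1):
  1. keep 'm'
  2. keep 'e'
  3. insert 'm'  (+1)
  4. insert 'b'  (+1)
  5. substitute 'a' -> 'e'  (+1)
  6. substitute 't' -> 'r'  (+1)
Total edit operations: 4
Edit distance = 4


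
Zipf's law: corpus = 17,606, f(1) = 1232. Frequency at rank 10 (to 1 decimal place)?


Zipf's law: f(r) = f(1) / r
f(1) = 1232
f(10) = 1232 / 10
= 123.2 occurrences


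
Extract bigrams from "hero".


Word: "hero" (length 4)
Number of bigrams = 4 - 2 + 1 = 3
  Position 0: "he"
  Position 1: "er"
  Position 2: "ro"
Bigrams = "he", "er", "ro"


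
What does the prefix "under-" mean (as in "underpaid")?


Prefix: under-
Example: underpaid (under- + paid)
Meaning = insufficient


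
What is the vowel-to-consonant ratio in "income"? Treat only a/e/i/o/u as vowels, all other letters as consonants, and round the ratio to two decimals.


Word: "income"
Vowels (a,e,i,o,u): 3
Consonants: 3
Ratio = 3/3
= 1.00


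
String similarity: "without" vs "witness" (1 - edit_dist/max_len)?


Word 1: "without" (length 7)
Word 2: "witness" (length 7)
One optimal edit sequence:
  1. keep 'w'
  2. keep 'i'
  3. keep 't'
  4. substitute 'h' -> 'n'  (+1)
  5. substitute 'o' -> 'e'  (+1)
  6. substitute 'u' -> 's'  (+1)
  7. substitute 't' -> 's'  (+1)
Edit distance = 4
Max length = max(7, 7) = 7
Similarity = 1 - 4/7
= 0.4286


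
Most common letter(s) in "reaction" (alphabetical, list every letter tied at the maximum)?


Word: "reaction"
Letter counts:
  'a': 1
  'c': 1
  'e': 1
  'i': 1
  'n': 1
  'o': 1
  'r': 1
  't': 1
Maximum count = 1
Most frequent = 'a', 'c', 'e', 'i', 'n', 'o', 'r', 't' (1 time each)


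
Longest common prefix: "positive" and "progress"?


Word 1: "positive"
Word 2: "progress"
Comparing from start:
  Pos 0: 'p' == 'p'
  Pos 1: 'o' != 'r' (stop)
LCP = "p" (length 1)


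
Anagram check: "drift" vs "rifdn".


Word 1: "drift" → sorted: dfirt
Word 2: "rifdn" → sorted: dfinr
Same letters? dfirt != dfinr
Anagram = No


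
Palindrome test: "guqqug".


Word: "guqqug"
Reversed: "guqqug"
Forward == Backward? guqqug == guqqug
Palindrome = Yes


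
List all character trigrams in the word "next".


Word: "next" (length 4)
Number of trigrams = 4 - 3 + 1 = 2
  Position 0: "nex"
  Position 1: "ext"
Trigrams = "nex", "ext"


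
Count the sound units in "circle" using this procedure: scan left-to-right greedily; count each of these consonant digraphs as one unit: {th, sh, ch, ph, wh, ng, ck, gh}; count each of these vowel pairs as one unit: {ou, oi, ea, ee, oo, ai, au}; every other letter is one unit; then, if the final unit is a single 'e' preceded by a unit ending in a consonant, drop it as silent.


Word: "circle" (6 letters)
Left-to-right scan:
  1. 'c' (letter)
  2. 'i' (letter)
  3. 'r' (letter)
  4. 'c' (letter)
  5. 'l' (letter)
  6. 'e' (letter)
Units from scan: 6
Final unit is 'e' after a consonant -> drop as silent (-1)
Sound units = 5 units


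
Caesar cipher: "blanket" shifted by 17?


Word: "blanket"
Shift: 17
Each letter → (letter + shift) mod 26:
  'b' (1) + 17 = 18 → 's'
  'l' (11) + 17 = 2 → 'c'
  'a' (0) + 17 = 17 → 'r'
  'n' (13) + 17 = 4 → 'e'
  'k' (10) + 17 = 1 → 'b'
  'e' (4) + 17 = 21 → 'v'
  't' (19) + 17 = 10 → 'k'
Result = "screbvk"


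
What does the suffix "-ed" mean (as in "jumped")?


Suffix: -ed
Example: jumped (jump + -ed)
Meaning = past tense


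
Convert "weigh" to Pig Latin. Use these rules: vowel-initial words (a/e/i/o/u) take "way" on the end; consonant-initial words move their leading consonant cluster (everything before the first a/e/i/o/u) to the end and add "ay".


Word: "weigh"
Starts with consonant(s) → move to end, add 'ay'
Consonant cluster: "w"
Pig Latin = "eighway"


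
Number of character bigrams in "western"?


Word: "western" (length 7)
Number of 2-grams = length - 2 + 1 = 7 - 2 + 1
= 6


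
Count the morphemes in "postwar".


Word: "postwar"
Morphemes: post- + war
Each morpheme carries meaning
= 2 morphemes


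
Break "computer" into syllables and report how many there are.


Word: "computer"
Syllable breakdown: com · pu · ter
Counting: 3 parts
= 3 syllables


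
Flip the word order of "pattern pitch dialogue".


Original: "pattern pitch dialogue"
Words (1..n): pattern | pitch | dialogue
Reversed (n..1): dialogue | pitch | pattern
Result = "dialogue pitch pattern"


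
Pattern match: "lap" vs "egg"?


Pattern of "lap": [0, 1, 2]
Pattern of "egg": [0, 1, 1]
Patterns do not match
Same pattern = No


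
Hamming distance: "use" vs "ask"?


Comparing character by character (same length = 3):
  Pos 0: 'u' vs 'a' !=
  Pos 1: 's' vs 's' =
  Pos 2: 'e' vs 'k' !=
Hamming distance = 2


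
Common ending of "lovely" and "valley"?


Word 1: "lovely"
Word 2: "valley"
Comparing from end:
  Pos -1: 'y' == 'y'
  Pos -2: 'l' != 'e' (stop)
LCS = "y" (length 1)


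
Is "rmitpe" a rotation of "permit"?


Word: "permit", Candidate: "rmitpe"
Method: check if candidate is substring of word+word
"permitpermit" contains "rmitpe"? Yes
Is rotation = Yes


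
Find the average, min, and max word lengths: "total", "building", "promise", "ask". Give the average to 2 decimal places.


Lengths: "total"=5, "building"=8, "promise"=7, "ask"=3
Sum = 23, Count = 4
Average = 23/4 = 5.75
= avg=5.75, min=3, max=8


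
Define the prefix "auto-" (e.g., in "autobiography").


Prefix: auto-
Example: autobiography (auto- + biography)
Meaning = self


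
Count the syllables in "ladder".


Word: "ladder"
Syllable breakdown: lad · der
Counting: 2 parts
= 2 syllables


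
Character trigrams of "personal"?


Word: "personal" (length 8)
Number of trigrams = 8 - 3 + 1 = 6
  Position 0: "per"
  Position 1: "ers"
  Position 2: "rso"
  Position 3: "son"
  Position 4: "ona"
  Position 5: "nal"
Trigrams = "per", "ers", "rso", "son", "ona", "nal"


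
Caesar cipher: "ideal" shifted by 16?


Word: "ideal"
Shift: 16
Each letter → (letter + shift) mod 26:
  'i' (8) + 16 = 24 → 'y'
  'd' (3) + 16 = 19 → 't'
  'e' (4) + 16 = 20 → 'u'
  'a' (0) + 16 = 16 → 'q'
  'l' (11) + 16 = 1 → 'b'
Result = "ytuqb"


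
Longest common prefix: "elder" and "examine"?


Word 1: "elder"
Word 2: "examine"
Comparing from start:
  Pos 0: 'e' == 'e'
  Pos 1: 'l' != 'x' (stop)
LCP = "e" (length 1)


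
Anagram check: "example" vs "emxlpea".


Word 1: "example" → sorted: aeelmpx
Word 2: "emxlpea" → sorted: aeelmpx
Same letters? aeelmpx == aeelmpx
Anagram = Yes


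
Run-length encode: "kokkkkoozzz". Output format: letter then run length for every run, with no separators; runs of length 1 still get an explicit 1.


String: "kokkkkoozzz"
Scanning for consecutive runs:
  'k' x 1
  'o' x 1
  'k' x 4
  'o' x 2
  'z' x 3
RLE = "k1o1k4o2z3"


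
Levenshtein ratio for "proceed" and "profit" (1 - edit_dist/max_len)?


Word 1: "proceed" (length 7)
Word 2: "profit" (length 6)
One optimal edit sequence:
  1. keep 'p'
  2. keep 'r'
  3. keep 'o'
  4. delete 'c'  (+1)
  5. substitute 'e' -> 'f'  (+1)
  6. substitute 'e' -> 'i'  (+1)
  7. substitute 'd' -> 't'  (+1)
Edit distance = 4
Max length = max(7, 6) = 7
Similarity = 1 - 4/7
= 0.4286


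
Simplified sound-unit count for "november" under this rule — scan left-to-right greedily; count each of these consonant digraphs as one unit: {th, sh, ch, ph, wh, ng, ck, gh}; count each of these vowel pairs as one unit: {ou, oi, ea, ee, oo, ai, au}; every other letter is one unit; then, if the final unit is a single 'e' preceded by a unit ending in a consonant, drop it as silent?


Word: "november" (8 letters)
Left-to-right scan:
  1. 'n' (letter)
  2. 'o' (letter)
  3. 'v' (letter)
  4. 'e' (letter)
  5. 'm' (letter)
  6. 'b' (letter)
  7. 'e' (letter)
  8. 'r' (letter)
Units from scan: 8
Sound units = 8 units


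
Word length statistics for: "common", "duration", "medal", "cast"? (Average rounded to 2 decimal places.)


Lengths: "common"=6, "duration"=8, "medal"=5, "cast"=4
Sum = 23, Count = 4
Average = 23/4 = 5.75
= avg=5.75, min=4, max=8


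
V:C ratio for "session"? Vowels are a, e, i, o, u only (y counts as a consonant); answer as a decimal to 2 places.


Word: "session"
Vowels (a,e,i,o,u): 3
Consonants: 4
Ratio = 3/4
= 0.75


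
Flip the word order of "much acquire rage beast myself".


Original: "much acquire rage beast myself"
Words (1..n): much | acquire | rage | beast | myself
Reversed (n..1): myself | beast | rage | acquire | much
Result = "myself beast rage acquire much"


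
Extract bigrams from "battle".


Word: "battle" (length 6)
Number of bigrams = 6 - 2 + 1 = 5
  Position 0: "ba"
  Position 1: "at"
  Position 2: "tt"
  Position 3: "tl"
  Position 4: "le"
Bigrams = "ba", "at", "tt", "tl", "le"


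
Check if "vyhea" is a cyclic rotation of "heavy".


Word: "heavy", Candidate: "vyhea"
Method: check if candidate is substring of word+word
"heavyheavy" contains "vyhea"? Yes
Is rotation = Yes


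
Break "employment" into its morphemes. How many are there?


Word: "employment"
Morphemes: employ / -ment
Each morpheme carries meaning
= 2 morphemes


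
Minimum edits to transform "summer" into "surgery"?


Word 1: "summer" (length 6)
Word 2: "surgery" (length 7)
One optimal edit sequence (insert/delete/substitute each cost 1):
  1. keep 's'
  2. keep 'u'
  3. substitute 'm' -> 'r'  (+1)
  4. substitute 'm' -> 'g'  (+1)
  5. keep 'e'
  6. keep 'r'
  7. insert 'y'  (+1)
Total edit operations: 3
Edit distance = 3


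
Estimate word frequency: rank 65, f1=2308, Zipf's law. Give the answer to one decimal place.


Zipf's law: f(r) = f(1) / r
f(1) = 2308
f(65) = 2308 / 65
= 35.5 occurrences


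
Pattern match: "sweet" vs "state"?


Pattern of "sweet": [0, 1, 2, 2, 3]
Pattern of "state": [0, 1, 2, 1, 3]
Patterns do not match
Same pattern = No


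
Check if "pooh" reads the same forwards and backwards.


Word: "pooh"
Reversed: "hoop"
Forward == Backward? pooh != hoop
Palindrome = No


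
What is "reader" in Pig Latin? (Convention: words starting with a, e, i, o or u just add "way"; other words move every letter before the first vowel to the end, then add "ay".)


Word: "reader"
Starts with consonant(s) → move to end, add 'ay'
Consonant cluster: "r"
Pig Latin = "eaderray"


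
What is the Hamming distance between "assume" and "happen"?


Comparing character by character (same length = 6):
  Pos 0: 'a' vs 'h' !=
  Pos 1: 's' vs 'a' !=
  Pos 2: 's' vs 'p' !=
  Pos 3: 'u' vs 'p' !=
  Pos 4: 'm' vs 'e' !=
  Pos 5: 'e' vs 'n' !=
Hamming distance = 6


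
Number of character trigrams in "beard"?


Word: "beard" (length 5)
Number of 3-grams = length - 3 + 1 = 5 - 3 + 1
= 3


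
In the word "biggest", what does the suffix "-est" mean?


Suffix: -est
Example: biggest = big + -est, with a spelling change
Meaning = most


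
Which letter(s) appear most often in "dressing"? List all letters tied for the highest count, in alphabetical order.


Word: "dressing"
Letter counts:
  'd': 1
  'e': 1
  'g': 1
  'i': 1
  'n': 1
  'r': 1
  's': 2
Maximum count = 2
Most frequent = 's' (2 times each)


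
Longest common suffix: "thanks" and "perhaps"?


Word 1: "thanks"
Word 2: "perhaps"
Comparing from end:
  Pos -1: 's' == 's'
  Pos -2: 'k' != 'p' (stop)
LCS = "s" (length 1)


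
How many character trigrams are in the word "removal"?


Word: "removal" (length 7)
Number of 3-grams = length - 3 + 1 = 7 - 3 + 1
= 5


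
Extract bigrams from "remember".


Word: "remember" (length 8)
Number of bigrams = 8 - 2 + 1 = 7
  Position 0: "re"
  Position 1: "em"
  Position 2: "me"
  Position 3: "em"
  Position 4: "mb"
  Position 5: "be"
  Position 6: "er"
Bigrams = "re", "em", "me", "em", "mb", "be", "er"


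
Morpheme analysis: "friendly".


Word: "friendly"
Morphemes: friend | -ly
Each morpheme carries meaning
= 2 morphemes


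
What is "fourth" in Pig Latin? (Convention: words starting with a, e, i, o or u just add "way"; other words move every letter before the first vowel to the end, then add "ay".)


Word: "fourth"
Starts with consonant(s) → move to end, add 'ay'
Consonant cluster: "f"
Pig Latin = "ourthfay"


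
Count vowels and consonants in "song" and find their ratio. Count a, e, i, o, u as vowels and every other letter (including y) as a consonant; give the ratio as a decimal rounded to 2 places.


Word: "song"
Vowels (a,e,i,o,u): 1
Consonants: 3
Ratio = 1/3
= 0.33


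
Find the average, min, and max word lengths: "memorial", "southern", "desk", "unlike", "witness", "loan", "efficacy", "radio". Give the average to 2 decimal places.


Lengths: "memorial"=8, "southern"=8, "desk"=4, "unlike"=6, "witness"=7, "loan"=4, "efficacy"=8, "radio"=5
Sum = 50, Count = 8
Average = 50/8 = 6.25
= avg=6.25, min=4, max=8


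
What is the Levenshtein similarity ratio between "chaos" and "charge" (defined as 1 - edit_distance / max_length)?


Word 1: "chaos" (length 5)
Word 2: "charge" (length 6)
One optimal edit sequence:
  1. keep 'c'
  2. keep 'h'
  3. keep 'a'
  4. insert 'r'  (+1)
  5. substitute 'o' -> 'g'  (+1)
  6. substitute 's' -> 'e'  (+1)
Edit distance = 3
Max length = max(5, 6) = 6
Similarity = 1 - 3/6
= 0.5000


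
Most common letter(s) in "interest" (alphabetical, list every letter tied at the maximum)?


Word: "interest"
Letter counts:
  'e': 2
  'i': 1
  'n': 1
  'r': 1
  's': 1
  't': 2
Maximum count = 2
Most frequent = 'e', 't' (2 times each)


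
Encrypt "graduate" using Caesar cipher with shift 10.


Word: "graduate"
Shift: 10
Each letter → (letter + shift) mod 26:
  'g' (6) + 10 = 16 → 'q'
  'r' (17) + 10 = 1 → 'b'
  'a' (0) + 10 = 10 → 'k'
  'd' (3) + 10 = 13 → 'n'
  'u' (20) + 10 = 4 → 'e'
  'a' (0) + 10 = 10 → 'k'
  't' (19) + 10 = 3 → 'd'
  'e' (4) + 10 = 14 → 'o'
Result = "qbknekdo"


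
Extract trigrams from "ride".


Word: "ride" (length 4)
Number of trigrams = 4 - 3 + 1 = 2
  Position 0: "rid"
  Position 1: "ide"
Trigrams = "rid", "ide"


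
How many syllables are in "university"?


Word: "university"
Syllable breakdown: u · ni · ver · si · ty
Counting: 5 parts
= 5 syllables


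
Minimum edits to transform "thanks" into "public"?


Word 1: "thanks" (length 6)
Word 2: "public" (length 6)
One optimal edit sequence (insert/delete/substitute each cost 1):
  1. substitute 't' -> 'p'  (+1)
  2. substitute 'h' -> 'u'  (+1)
  3. substitute 'a' -> 'b'  (+1)
  4. substitute 'n' -> 'l'  (+1)
  5. substitute 'k' -> 'i'  (+1)
  6. substitute 's' -> 'c'  (+1)
Total edit operations: 6
Edit distance = 6


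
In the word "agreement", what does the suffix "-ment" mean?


Suffix: -ment
Example: agreement = agree + -ment
Meaning = result of action


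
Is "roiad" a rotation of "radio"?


Word: "radio", Candidate: "roiad"
Method: check if candidate is substring of word+word
"radioradio" contains "roiad"? No
Is rotation = No


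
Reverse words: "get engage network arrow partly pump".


Original: "get engage network arrow partly pump"
Words (1..n): get | engage | network | arrow | partly | pump
Reversed (n..1): pump | partly | arrow | network | engage | get
Result = "pump partly arrow network engage get"


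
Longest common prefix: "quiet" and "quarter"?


Word 1: "quiet"
Word 2: "quarter"
Comparing from start:
  Pos 0: 'q' == 'q'
  Pos 1: 'u' == 'u'
  Pos 2: 'i' != 'a' (stop)
LCP = "qu" (length 2)


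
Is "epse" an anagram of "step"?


Word 1: "step" → sorted: epst
Word 2: "epse" → sorted: eeps
Same letters? epst != eeps
Anagram = No


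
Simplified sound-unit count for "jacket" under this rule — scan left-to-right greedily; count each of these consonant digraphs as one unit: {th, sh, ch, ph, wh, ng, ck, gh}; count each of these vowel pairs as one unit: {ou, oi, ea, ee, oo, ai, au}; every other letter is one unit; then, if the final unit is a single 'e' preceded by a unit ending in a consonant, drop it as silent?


Word: "jacket" (6 letters)
Left-to-right scan:
  (1) 'j' (letter)
  (2) 'a' (letter)
  (3) 'ck' (digraph)
  (4) 'e' (letter)
  (5) 't' (letter)
Units from scan: 5
Sound units = 5 units


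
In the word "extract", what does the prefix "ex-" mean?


Prefix: ex-
Example: extract (ex- + tract)
Meaning = out / former


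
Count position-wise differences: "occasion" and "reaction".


Comparing character by character (same length = 8):
  Pos 0: 'o' vs 'r' !=
  Pos 1: 'c' vs 'e' !=
  Pos 2: 'c' vs 'a' !=
  Pos 3: 'a' vs 'c' !=
  Pos 4: 's' vs 't' !=
  Pos 5: 'i' vs 'i' =
  Pos 6: 'o' vs 'o' =
  Pos 7: 'n' vs 'n' =
Hamming distance = 5


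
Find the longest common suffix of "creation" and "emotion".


Word 1: "creation"
Word 2: "emotion"
Comparing from end:
  Pos -1: 'n' == 'n'
  Pos -2: 'o' == 'o'
  Pos -3: 'i' == 'i'
  Pos -4: 't' == 't'
  Pos -5: 'a' != 'o' (stop)
LCS = "tion" (length 4)


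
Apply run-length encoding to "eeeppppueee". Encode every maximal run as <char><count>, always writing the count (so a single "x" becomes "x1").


String: "eeeppppueee"
Scanning for consecutive runs:
  'e' x 3
  'p' x 4
  'u' x 1
  'e' x 3
RLE = "e3p4u1e3"


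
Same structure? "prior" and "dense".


Pattern of "prior": [0, 1, 2, 3, 1]
Pattern of "dense": [0, 1, 2, 3, 1]
Patterns match
Same pattern = Yes


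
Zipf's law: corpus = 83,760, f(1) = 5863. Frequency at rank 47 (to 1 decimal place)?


Zipf's law: f(r) = f(1) / r
f(1) = 5863
f(47) = 5863 / 47
= 124.7 occurrences


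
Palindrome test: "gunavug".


Word: "gunavug"
Reversed: "guvanug"
Forward == Backward? gunavug != guvanug
Palindrome = No


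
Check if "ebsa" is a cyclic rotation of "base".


Word: "base", Candidate: "ebsa"
Method: check if candidate is substring of word+word
"basebase" contains "ebsa"? No
Is rotation = No


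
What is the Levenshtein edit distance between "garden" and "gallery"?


Word 1: "garden" (length 6)
Word 2: "gallery" (length 7)
One optimal edit sequence (insert/delete/substitute each cost 1):
  1. keep 'g'
  2. keep 'a'
  3. substitute 'r' -> 'l'  (+1)
  4. substitute 'd' -> 'l'  (+1)
  5. keep 'e'
  6. insert 'r'  (+1)
  7. substitute 'n' -> 'y'  (+1)
Total edit operations: 4
Edit distance = 4


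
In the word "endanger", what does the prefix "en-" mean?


Prefix: en-
Example: endanger (en- + danger)
Meaning = cause to / put into


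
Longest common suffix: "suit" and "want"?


Word 1: "suit"
Word 2: "want"
Comparing from end:
  Pos -1: 't' == 't'
  Pos -2: 'i' != 'n' (stop)
LCS = "t" (length 1)


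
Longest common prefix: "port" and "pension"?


Word 1: "port"
Word 2: "pension"
Comparing from start:
  Pos 0: 'p' == 'p'
  Pos 1: 'o' != 'e' (stop)
LCP = "p" (length 1)


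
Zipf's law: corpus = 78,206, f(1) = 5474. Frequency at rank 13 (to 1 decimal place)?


Zipf's law: f(r) = f(1) / r
f(1) = 5474
f(13) = 5474 / 13
= 421.1 occurrences


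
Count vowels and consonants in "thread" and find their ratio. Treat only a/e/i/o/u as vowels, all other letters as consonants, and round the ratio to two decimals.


Word: "thread"
Vowels (a,e,i,o,u): 2
Consonants: 4
Ratio = 2/4
= 0.50


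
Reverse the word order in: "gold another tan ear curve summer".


Original: "gold another tan ear curve summer"
Words (1..n): gold | another | tan | ear | curve | summer
Reversed (n..1): summer | curve | ear | tan | another | gold
Result = "summer curve ear tan another gold"


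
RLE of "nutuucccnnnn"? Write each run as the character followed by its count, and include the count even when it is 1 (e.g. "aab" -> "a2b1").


String: "nutuucccnnnn"
Scanning for consecutive runs:
  'n' x 1
  'u' x 1
  't' x 1
  'u' x 2
  'c' x 3
  'n' x 4
RLE = "n1u1t1u2c3n4"


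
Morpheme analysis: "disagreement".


Word: "disagreement"
Morphemes: dis- + agree + -ment
Each morpheme carries meaning
= 3 morphemes


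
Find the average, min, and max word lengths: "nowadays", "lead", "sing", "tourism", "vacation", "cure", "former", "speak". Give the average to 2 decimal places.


Lengths: "nowadays"=8, "lead"=4, "sing"=4, "tourism"=7, "vacation"=8, "cure"=4, "former"=6, "speak"=5
Sum = 46, Count = 8
Average = 46/8 = 5.75
= avg=5.75, min=4, max=8


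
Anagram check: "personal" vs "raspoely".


Word 1: "personal" → sorted: aelnoprs
Word 2: "raspoely" → sorted: aeloprsy
Same letters? aelnoprs != aeloprsy
Anagram = No


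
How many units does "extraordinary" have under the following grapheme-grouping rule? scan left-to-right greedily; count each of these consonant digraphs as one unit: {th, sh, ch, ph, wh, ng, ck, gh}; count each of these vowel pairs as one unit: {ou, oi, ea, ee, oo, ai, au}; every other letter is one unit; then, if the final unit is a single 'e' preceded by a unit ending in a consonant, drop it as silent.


Word: "extraordinary" (13 letters)
Left-to-right scan:
  1. 'e' (letter)
  2. 'x' (letter)
  3. 't' (letter)
  4. 'r' (letter)
  5. 'a' (letter)
  6. 'o' (letter)
  7. 'r' (letter)
  8. 'd' (letter)
  9. 'i' (letter)
  10. 'n' (letter)
  11. 'a' (letter)
  12. 'r' (letter)
  13. 'y' (letter)
Units from scan: 13
Sound units = 13 units


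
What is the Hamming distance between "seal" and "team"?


Comparing character by character (same length = 4):
  Pos 0: 's' vs 't' !=
  Pos 1: 'e' vs 'e' =
  Pos 2: 'a' vs 'a' =
  Pos 3: 'l' vs 'm' !=
Hamming distance = 2


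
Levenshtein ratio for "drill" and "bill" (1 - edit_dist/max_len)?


Word 1: "drill" (length 5)
Word 2: "bill" (length 4)
One optimal edit sequence:
  1. delete 'd'  (+1)
  2. substitute 'r' -> 'b'  (+1)
  3. keep 'i'
  4. keep 'l'
  5. keep 'l'
Edit distance = 2
Max length = max(5, 4) = 5
Similarity = 1 - 2/5
= 0.6000


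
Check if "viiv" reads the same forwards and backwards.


Word: "viiv"
Reversed: "viiv"
Forward == Backward? viiv == viiv
Palindrome = Yes


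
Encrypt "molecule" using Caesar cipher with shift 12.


Word: "molecule"
Shift: 12
Each letter → (letter + shift) mod 26:
  'm' (12) + 12 = 24 → 'y'
  'o' (14) + 12 = 0 → 'a'
  'l' (11) + 12 = 23 → 'x'
  'e' (4) + 12 = 16 → 'q'
  'c' (2) + 12 = 14 → 'o'
  'u' (20) + 12 = 6 → 'g'
  'l' (11) + 12 = 23 → 'x'
  'e' (4) + 12 = 16 → 'q'
Result = "yaxqogxq"


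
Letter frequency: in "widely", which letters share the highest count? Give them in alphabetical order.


Word: "widely"
Letter counts:
  'd': 1
  'e': 1
  'i': 1
  'l': 1
  'w': 1
  'y': 1
Maximum count = 1
Most frequent = 'd', 'e', 'i', 'l', 'w', 'y' (1 time each)


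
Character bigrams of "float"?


Word: "float" (length 5)
Number of bigrams = 5 - 2 + 1 = 4
  Position 0: "fl"
  Position 1: "lo"
  Position 2: "oa"
  Position 3: "at"
Bigrams = "fl", "lo", "oa", "at"


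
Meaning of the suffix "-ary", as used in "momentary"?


Suffix: -ary
As in: momentary -> moment + -ary
Meaning = relating to


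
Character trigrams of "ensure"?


Word: "ensure" (length 6)
Number of trigrams = 6 - 3 + 1 = 4
  Position 0: "ens"
  Position 1: "nsu"
  Position 2: "sur"
  Position 3: "ure"
Trigrams = "ens", "nsu", "sur", "ure"


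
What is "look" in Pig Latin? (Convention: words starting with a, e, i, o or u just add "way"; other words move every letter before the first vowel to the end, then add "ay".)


Word: "look"
Starts with consonant(s) → move to end, add 'ay'
Consonant cluster: "l"
Pig Latin = "ooklay"


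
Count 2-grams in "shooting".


Word: "shooting" (length 8)
Number of 2-grams = length - 2 + 1 = 8 - 2 + 1
= 7


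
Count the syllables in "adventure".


Word: "adventure"
Syllable breakdown: ad | ven | ture
Counting: 3 parts
= 3 syllables


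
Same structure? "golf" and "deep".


Pattern of "golf": [0, 1, 2, 3]
Pattern of "deep": [0, 1, 1, 2]
Patterns do not match
Same pattern = No


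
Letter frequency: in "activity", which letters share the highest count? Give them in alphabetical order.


Word: "activity"
Letter counts:
  'a': 1
  'c': 1
  'i': 2
  't': 2
  'v': 1
  'y': 1
Maximum count = 2
Most frequent = 'i', 't' (2 times each)


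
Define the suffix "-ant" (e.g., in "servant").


Suffix: -ant
As in: servant -> serve + -ant, with a spelling change
Meaning = one who / that which


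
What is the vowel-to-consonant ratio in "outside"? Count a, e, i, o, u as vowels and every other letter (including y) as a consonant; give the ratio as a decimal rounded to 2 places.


Word: "outside"
Vowels (a,e,i,o,u): 4
Consonants: 3
Ratio = 4/3
= 1.33


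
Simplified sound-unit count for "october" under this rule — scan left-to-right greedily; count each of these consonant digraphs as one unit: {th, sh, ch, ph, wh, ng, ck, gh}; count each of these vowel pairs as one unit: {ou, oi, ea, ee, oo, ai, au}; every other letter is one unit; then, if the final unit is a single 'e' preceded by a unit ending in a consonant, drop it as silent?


Word: "october" (7 letters)
Left-to-right scan:
  [1] 'o' (letter)
  [2] 'c' (letter)
  [3] 't' (letter)
  [4] 'o' (letter)
  [5] 'b' (letter)
  [6] 'e' (letter)
  [7] 'r' (letter)
Units from scan: 7
Sound units = 7 units


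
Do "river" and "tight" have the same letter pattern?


Pattern of "river": [0, 1, 2, 3, 0]
Pattern of "tight": [0, 1, 2, 3, 0]
Patterns match
Same pattern = Yes


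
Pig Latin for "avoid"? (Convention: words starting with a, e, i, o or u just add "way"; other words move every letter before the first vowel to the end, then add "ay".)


Word: "avoid"
Starts with vowel → add 'way'
Pig Latin = "avoidway"


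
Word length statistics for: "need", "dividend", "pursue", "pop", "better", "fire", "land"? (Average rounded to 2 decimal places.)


Lengths: "need"=4, "dividend"=8, "pursue"=6, "pop"=3, "better"=6, "fire"=4, "land"=4
Sum = 35, Count = 7
Average = 35/7 = 5.00
= avg=5.00, min=3, max=8


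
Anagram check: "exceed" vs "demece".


Word 1: "exceed" → sorted: cdeeex
Word 2: "demece" → sorted: cdeeem
Same letters? cdeeex != cdeeem
Anagram = No


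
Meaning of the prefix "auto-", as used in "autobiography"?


Prefix: auto-
As in: autobiography -> auto- + biography
Meaning = self


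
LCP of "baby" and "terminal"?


Word 1: "baby"
Word 2: "terminal"
Comparing from start:
  Pos 0: 'b' != 't' (stop)
LCP = "" (length 0)


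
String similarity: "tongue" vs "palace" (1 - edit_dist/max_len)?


Word 1: "tongue" (length 6)
Word 2: "palace" (length 6)
One optimal edit sequence:
  1. substitute 't' -> 'p'  (+1)
  2. substitute 'o' -> 'a'  (+1)
  3. substitute 'n' -> 'l'  (+1)
  4. substitute 'g' -> 'a'  (+1)
  5. substitute 'u' -> 'c'  (+1)
  6. keep 'e'
Edit distance = 5
Max length = max(6, 6) = 6
Similarity = 1 - 5/6
= 0.1667


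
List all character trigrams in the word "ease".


Word: "ease" (length 4)
Number of trigrams = 4 - 3 + 1 = 2
  Position 0: "eas"
  Position 1: "ase"
Trigrams = "eas", "ase"


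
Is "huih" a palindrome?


Word: "huih"
Reversed: "hiuh"
Forward == Backward? huih != hiuh
Palindrome = No


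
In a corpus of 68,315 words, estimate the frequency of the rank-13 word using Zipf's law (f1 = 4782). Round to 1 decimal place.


Zipf's law: f(r) = f(1) / r
f(1) = 4782
f(13) = 4782 / 13
= 367.8 occurrences


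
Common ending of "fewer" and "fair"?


Word 1: "fewer"
Word 2: "fair"
Comparing from end:
  Pos -1: 'r' == 'r'
  Pos -2: 'e' != 'i' (stop)
LCS = "r" (length 1)


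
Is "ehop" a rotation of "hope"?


Word: "hope", Candidate: "ehop"
Method: check if candidate is substring of word+word
"hopehope" contains "ehop"? Yes
Is rotation = Yes


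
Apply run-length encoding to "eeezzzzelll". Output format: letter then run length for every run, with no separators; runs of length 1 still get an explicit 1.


String: "eeezzzzelll"
Scanning for consecutive runs:
  'e' x 3
  'z' x 4
  'e' x 1
  'l' x 3
RLE = "e3z4e1l3"


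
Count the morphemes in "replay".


Word: "replay"
Morphemes: re- + play
Each morpheme carries meaning
= 2 morphemes


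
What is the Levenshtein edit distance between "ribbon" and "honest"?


Word 1: "ribbon" (length 6)
Word 2: "honest" (length 6)
One optimal edit sequence (insert/delete/substitute each cost 1):
  1. substitute 'r' -> 'h'  (+1)
  2. substitute 'i' -> 'o'  (+1)
  3. substitute 'b' -> 'n'  (+1)
  4. substitute 'b' -> 'e'  (+1)
  5. substitute 'o' -> 's'  (+1)
  6. substitute 'n' -> 't'  (+1)
Total edit operations: 6
Edit distance = 6


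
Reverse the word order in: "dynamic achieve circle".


Original: "dynamic achieve circle"
Words (1..n): dynamic | achieve | circle
Reversed (n..1): circle | achieve | dynamic
Result = "circle achieve dynamic"


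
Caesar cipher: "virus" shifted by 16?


Word: "virus"
Shift: 16
Each letter → (letter + shift) mod 26:
  'v' (21) + 16 = 11 → 'l'
  'i' (8) + 16 = 24 → 'y'
  'r' (17) + 16 = 7 → 'h'
  'u' (20) + 16 = 10 → 'k'
  's' (18) + 16 = 8 → 'i'
Result = "lyhki"


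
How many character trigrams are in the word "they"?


Word: "they" (length 4)
Number of 3-grams = length - 3 + 1 = 4 - 3 + 1
= 2


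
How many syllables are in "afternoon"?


Word: "afternoon"
Syllable breakdown: af / ter / noon
Counting: 3 parts
= 3 syllables


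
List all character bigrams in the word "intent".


Word: "intent" (length 6)
Number of bigrams = 6 - 2 + 1 = 5
  Position 0: "in"
  Position 1: "nt"
  Position 2: "te"
  Position 3: "en"
  Position 4: "nt"
Bigrams = "in", "nt", "te", "en", "nt"


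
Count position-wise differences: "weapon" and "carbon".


Comparing character by character (same length = 6):
  Pos 0: 'w' vs 'c' !=
  Pos 1: 'e' vs 'a' !=
  Pos 2: 'a' vs 'r' !=
  Pos 3: 'p' vs 'b' !=
  Pos 4: 'o' vs 'o' =
  Pos 5: 'n' vs 'n' =
Hamming distance = 4


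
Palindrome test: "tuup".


Word: "tuup"
Reversed: "puut"
Forward == Backward? tuup != puut
Palindrome = No


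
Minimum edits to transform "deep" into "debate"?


Word 1: "deep" (length 4)
Word 2: "debate" (length 6)
One optimal edit sequence (insert/delete/substitute each cost 1):
  1. keep 'd'
  2. keep 'e'
  3. insert 'b'  (+1)
  4. insert 'a'  (+1)
  5. substitute 'e' -> 't'  (+1)
  6. substitute 'p' -> 'e'  (+1)
Total edit operations: 4
Edit distance = 4


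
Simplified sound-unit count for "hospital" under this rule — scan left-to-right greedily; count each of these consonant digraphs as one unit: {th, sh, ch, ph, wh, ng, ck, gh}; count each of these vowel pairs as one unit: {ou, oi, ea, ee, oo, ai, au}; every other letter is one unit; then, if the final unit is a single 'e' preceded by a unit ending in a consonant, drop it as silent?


Word: "hospital" (8 letters)
Left-to-right scan:
  (1) 'h' (letter)
  (2) 'o' (letter)
  (3) 's' (letter)
  (4) 'p' (letter)
  (5) 'i' (letter)
  (6) 't' (letter)
  (7) 'a' (letter)
  (8) 'l' (letter)
Units from scan: 8
Sound units = 8 units
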